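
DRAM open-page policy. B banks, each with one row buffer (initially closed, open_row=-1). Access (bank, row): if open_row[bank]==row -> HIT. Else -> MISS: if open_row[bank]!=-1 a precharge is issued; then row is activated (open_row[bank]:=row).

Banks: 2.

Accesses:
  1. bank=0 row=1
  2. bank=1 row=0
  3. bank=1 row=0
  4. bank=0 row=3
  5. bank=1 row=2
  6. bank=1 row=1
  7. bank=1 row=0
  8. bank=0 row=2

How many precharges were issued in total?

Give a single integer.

Acc 1: bank0 row1 -> MISS (open row1); precharges=0
Acc 2: bank1 row0 -> MISS (open row0); precharges=0
Acc 3: bank1 row0 -> HIT
Acc 4: bank0 row3 -> MISS (open row3); precharges=1
Acc 5: bank1 row2 -> MISS (open row2); precharges=2
Acc 6: bank1 row1 -> MISS (open row1); precharges=3
Acc 7: bank1 row0 -> MISS (open row0); precharges=4
Acc 8: bank0 row2 -> MISS (open row2); precharges=5

Answer: 5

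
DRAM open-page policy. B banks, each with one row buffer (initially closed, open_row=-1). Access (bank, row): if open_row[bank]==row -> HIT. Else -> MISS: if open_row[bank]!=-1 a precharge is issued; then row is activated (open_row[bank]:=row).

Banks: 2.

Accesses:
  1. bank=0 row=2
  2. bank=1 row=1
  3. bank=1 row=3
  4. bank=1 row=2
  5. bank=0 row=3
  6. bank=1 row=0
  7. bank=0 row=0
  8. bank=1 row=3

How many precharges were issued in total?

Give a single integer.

Acc 1: bank0 row2 -> MISS (open row2); precharges=0
Acc 2: bank1 row1 -> MISS (open row1); precharges=0
Acc 3: bank1 row3 -> MISS (open row3); precharges=1
Acc 4: bank1 row2 -> MISS (open row2); precharges=2
Acc 5: bank0 row3 -> MISS (open row3); precharges=3
Acc 6: bank1 row0 -> MISS (open row0); precharges=4
Acc 7: bank0 row0 -> MISS (open row0); precharges=5
Acc 8: bank1 row3 -> MISS (open row3); precharges=6

Answer: 6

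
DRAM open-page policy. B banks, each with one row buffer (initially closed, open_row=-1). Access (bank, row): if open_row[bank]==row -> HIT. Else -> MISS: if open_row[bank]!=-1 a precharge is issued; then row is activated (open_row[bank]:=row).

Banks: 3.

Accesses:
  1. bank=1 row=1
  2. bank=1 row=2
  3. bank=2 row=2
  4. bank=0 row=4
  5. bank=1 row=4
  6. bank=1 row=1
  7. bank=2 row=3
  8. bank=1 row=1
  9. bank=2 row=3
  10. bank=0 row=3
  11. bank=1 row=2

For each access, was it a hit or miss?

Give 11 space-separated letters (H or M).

Acc 1: bank1 row1 -> MISS (open row1); precharges=0
Acc 2: bank1 row2 -> MISS (open row2); precharges=1
Acc 3: bank2 row2 -> MISS (open row2); precharges=1
Acc 4: bank0 row4 -> MISS (open row4); precharges=1
Acc 5: bank1 row4 -> MISS (open row4); precharges=2
Acc 6: bank1 row1 -> MISS (open row1); precharges=3
Acc 7: bank2 row3 -> MISS (open row3); precharges=4
Acc 8: bank1 row1 -> HIT
Acc 9: bank2 row3 -> HIT
Acc 10: bank0 row3 -> MISS (open row3); precharges=5
Acc 11: bank1 row2 -> MISS (open row2); precharges=6

Answer: M M M M M M M H H M M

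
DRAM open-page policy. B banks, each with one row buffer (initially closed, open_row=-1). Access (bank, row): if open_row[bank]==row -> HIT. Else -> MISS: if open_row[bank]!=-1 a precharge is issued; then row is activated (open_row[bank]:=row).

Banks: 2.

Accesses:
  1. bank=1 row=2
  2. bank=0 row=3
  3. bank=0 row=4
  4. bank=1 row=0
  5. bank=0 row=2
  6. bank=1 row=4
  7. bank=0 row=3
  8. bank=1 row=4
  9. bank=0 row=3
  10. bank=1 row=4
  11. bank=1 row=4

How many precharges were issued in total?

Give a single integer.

Answer: 5

Derivation:
Acc 1: bank1 row2 -> MISS (open row2); precharges=0
Acc 2: bank0 row3 -> MISS (open row3); precharges=0
Acc 3: bank0 row4 -> MISS (open row4); precharges=1
Acc 4: bank1 row0 -> MISS (open row0); precharges=2
Acc 5: bank0 row2 -> MISS (open row2); precharges=3
Acc 6: bank1 row4 -> MISS (open row4); precharges=4
Acc 7: bank0 row3 -> MISS (open row3); precharges=5
Acc 8: bank1 row4 -> HIT
Acc 9: bank0 row3 -> HIT
Acc 10: bank1 row4 -> HIT
Acc 11: bank1 row4 -> HIT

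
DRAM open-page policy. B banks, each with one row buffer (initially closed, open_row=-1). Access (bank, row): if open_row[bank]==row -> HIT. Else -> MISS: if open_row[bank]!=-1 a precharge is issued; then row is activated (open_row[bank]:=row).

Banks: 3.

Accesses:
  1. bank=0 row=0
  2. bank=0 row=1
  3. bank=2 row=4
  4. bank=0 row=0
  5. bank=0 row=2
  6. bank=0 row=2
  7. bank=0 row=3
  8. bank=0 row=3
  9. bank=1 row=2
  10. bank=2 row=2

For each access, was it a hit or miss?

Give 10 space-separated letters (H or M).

Answer: M M M M M H M H M M

Derivation:
Acc 1: bank0 row0 -> MISS (open row0); precharges=0
Acc 2: bank0 row1 -> MISS (open row1); precharges=1
Acc 3: bank2 row4 -> MISS (open row4); precharges=1
Acc 4: bank0 row0 -> MISS (open row0); precharges=2
Acc 5: bank0 row2 -> MISS (open row2); precharges=3
Acc 6: bank0 row2 -> HIT
Acc 7: bank0 row3 -> MISS (open row3); precharges=4
Acc 8: bank0 row3 -> HIT
Acc 9: bank1 row2 -> MISS (open row2); precharges=4
Acc 10: bank2 row2 -> MISS (open row2); precharges=5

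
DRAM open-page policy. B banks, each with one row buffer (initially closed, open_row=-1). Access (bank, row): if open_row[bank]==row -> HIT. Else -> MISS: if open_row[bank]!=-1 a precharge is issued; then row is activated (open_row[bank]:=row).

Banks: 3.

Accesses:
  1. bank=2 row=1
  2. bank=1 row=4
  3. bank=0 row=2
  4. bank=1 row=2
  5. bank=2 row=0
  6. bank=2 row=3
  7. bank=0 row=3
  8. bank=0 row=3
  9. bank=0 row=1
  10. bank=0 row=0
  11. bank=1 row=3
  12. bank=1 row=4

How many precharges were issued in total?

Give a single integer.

Acc 1: bank2 row1 -> MISS (open row1); precharges=0
Acc 2: bank1 row4 -> MISS (open row4); precharges=0
Acc 3: bank0 row2 -> MISS (open row2); precharges=0
Acc 4: bank1 row2 -> MISS (open row2); precharges=1
Acc 5: bank2 row0 -> MISS (open row0); precharges=2
Acc 6: bank2 row3 -> MISS (open row3); precharges=3
Acc 7: bank0 row3 -> MISS (open row3); precharges=4
Acc 8: bank0 row3 -> HIT
Acc 9: bank0 row1 -> MISS (open row1); precharges=5
Acc 10: bank0 row0 -> MISS (open row0); precharges=6
Acc 11: bank1 row3 -> MISS (open row3); precharges=7
Acc 12: bank1 row4 -> MISS (open row4); precharges=8

Answer: 8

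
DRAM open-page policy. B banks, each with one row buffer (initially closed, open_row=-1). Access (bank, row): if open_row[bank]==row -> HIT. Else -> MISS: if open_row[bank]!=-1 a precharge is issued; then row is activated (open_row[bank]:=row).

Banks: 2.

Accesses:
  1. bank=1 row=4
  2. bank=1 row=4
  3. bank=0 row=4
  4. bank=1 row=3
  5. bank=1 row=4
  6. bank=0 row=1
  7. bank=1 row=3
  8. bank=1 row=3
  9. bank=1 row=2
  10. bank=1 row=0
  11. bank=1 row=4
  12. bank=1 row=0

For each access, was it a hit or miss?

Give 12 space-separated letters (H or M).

Answer: M H M M M M M H M M M M

Derivation:
Acc 1: bank1 row4 -> MISS (open row4); precharges=0
Acc 2: bank1 row4 -> HIT
Acc 3: bank0 row4 -> MISS (open row4); precharges=0
Acc 4: bank1 row3 -> MISS (open row3); precharges=1
Acc 5: bank1 row4 -> MISS (open row4); precharges=2
Acc 6: bank0 row1 -> MISS (open row1); precharges=3
Acc 7: bank1 row3 -> MISS (open row3); precharges=4
Acc 8: bank1 row3 -> HIT
Acc 9: bank1 row2 -> MISS (open row2); precharges=5
Acc 10: bank1 row0 -> MISS (open row0); precharges=6
Acc 11: bank1 row4 -> MISS (open row4); precharges=7
Acc 12: bank1 row0 -> MISS (open row0); precharges=8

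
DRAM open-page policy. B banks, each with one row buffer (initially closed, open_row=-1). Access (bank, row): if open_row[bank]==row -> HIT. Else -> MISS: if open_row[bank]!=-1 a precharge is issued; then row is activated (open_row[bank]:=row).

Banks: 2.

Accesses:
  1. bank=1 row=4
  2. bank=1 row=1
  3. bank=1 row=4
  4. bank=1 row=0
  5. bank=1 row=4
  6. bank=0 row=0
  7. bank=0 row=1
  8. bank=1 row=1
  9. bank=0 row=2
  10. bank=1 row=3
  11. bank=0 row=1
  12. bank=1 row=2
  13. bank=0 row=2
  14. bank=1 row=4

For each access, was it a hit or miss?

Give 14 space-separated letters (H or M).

Acc 1: bank1 row4 -> MISS (open row4); precharges=0
Acc 2: bank1 row1 -> MISS (open row1); precharges=1
Acc 3: bank1 row4 -> MISS (open row4); precharges=2
Acc 4: bank1 row0 -> MISS (open row0); precharges=3
Acc 5: bank1 row4 -> MISS (open row4); precharges=4
Acc 6: bank0 row0 -> MISS (open row0); precharges=4
Acc 7: bank0 row1 -> MISS (open row1); precharges=5
Acc 8: bank1 row1 -> MISS (open row1); precharges=6
Acc 9: bank0 row2 -> MISS (open row2); precharges=7
Acc 10: bank1 row3 -> MISS (open row3); precharges=8
Acc 11: bank0 row1 -> MISS (open row1); precharges=9
Acc 12: bank1 row2 -> MISS (open row2); precharges=10
Acc 13: bank0 row2 -> MISS (open row2); precharges=11
Acc 14: bank1 row4 -> MISS (open row4); precharges=12

Answer: M M M M M M M M M M M M M M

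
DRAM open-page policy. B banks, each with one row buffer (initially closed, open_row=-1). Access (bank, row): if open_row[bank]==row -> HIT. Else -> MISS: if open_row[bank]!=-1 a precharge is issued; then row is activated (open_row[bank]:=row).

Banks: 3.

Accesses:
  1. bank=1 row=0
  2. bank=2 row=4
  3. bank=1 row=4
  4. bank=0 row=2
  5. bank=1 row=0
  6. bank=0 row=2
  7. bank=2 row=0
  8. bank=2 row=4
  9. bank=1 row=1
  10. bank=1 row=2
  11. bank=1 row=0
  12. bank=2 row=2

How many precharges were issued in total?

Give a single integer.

Acc 1: bank1 row0 -> MISS (open row0); precharges=0
Acc 2: bank2 row4 -> MISS (open row4); precharges=0
Acc 3: bank1 row4 -> MISS (open row4); precharges=1
Acc 4: bank0 row2 -> MISS (open row2); precharges=1
Acc 5: bank1 row0 -> MISS (open row0); precharges=2
Acc 6: bank0 row2 -> HIT
Acc 7: bank2 row0 -> MISS (open row0); precharges=3
Acc 8: bank2 row4 -> MISS (open row4); precharges=4
Acc 9: bank1 row1 -> MISS (open row1); precharges=5
Acc 10: bank1 row2 -> MISS (open row2); precharges=6
Acc 11: bank1 row0 -> MISS (open row0); precharges=7
Acc 12: bank2 row2 -> MISS (open row2); precharges=8

Answer: 8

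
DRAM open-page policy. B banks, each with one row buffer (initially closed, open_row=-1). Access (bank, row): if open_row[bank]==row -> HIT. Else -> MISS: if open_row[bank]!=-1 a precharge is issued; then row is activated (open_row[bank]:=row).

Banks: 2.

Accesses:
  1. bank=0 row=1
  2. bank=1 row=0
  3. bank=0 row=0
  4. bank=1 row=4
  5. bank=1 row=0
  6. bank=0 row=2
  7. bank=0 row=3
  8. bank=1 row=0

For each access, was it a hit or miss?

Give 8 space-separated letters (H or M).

Answer: M M M M M M M H

Derivation:
Acc 1: bank0 row1 -> MISS (open row1); precharges=0
Acc 2: bank1 row0 -> MISS (open row0); precharges=0
Acc 3: bank0 row0 -> MISS (open row0); precharges=1
Acc 4: bank1 row4 -> MISS (open row4); precharges=2
Acc 5: bank1 row0 -> MISS (open row0); precharges=3
Acc 6: bank0 row2 -> MISS (open row2); precharges=4
Acc 7: bank0 row3 -> MISS (open row3); precharges=5
Acc 8: bank1 row0 -> HIT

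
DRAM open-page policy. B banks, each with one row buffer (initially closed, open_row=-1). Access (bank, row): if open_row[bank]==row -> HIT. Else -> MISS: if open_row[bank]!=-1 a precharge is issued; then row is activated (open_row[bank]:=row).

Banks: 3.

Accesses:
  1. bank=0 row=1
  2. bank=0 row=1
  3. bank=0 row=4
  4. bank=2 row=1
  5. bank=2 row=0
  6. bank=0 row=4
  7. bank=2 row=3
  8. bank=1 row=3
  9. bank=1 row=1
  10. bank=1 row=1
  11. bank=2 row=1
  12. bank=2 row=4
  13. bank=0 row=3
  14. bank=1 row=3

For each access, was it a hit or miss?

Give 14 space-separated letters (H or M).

Acc 1: bank0 row1 -> MISS (open row1); precharges=0
Acc 2: bank0 row1 -> HIT
Acc 3: bank0 row4 -> MISS (open row4); precharges=1
Acc 4: bank2 row1 -> MISS (open row1); precharges=1
Acc 5: bank2 row0 -> MISS (open row0); precharges=2
Acc 6: bank0 row4 -> HIT
Acc 7: bank2 row3 -> MISS (open row3); precharges=3
Acc 8: bank1 row3 -> MISS (open row3); precharges=3
Acc 9: bank1 row1 -> MISS (open row1); precharges=4
Acc 10: bank1 row1 -> HIT
Acc 11: bank2 row1 -> MISS (open row1); precharges=5
Acc 12: bank2 row4 -> MISS (open row4); precharges=6
Acc 13: bank0 row3 -> MISS (open row3); precharges=7
Acc 14: bank1 row3 -> MISS (open row3); precharges=8

Answer: M H M M M H M M M H M M M M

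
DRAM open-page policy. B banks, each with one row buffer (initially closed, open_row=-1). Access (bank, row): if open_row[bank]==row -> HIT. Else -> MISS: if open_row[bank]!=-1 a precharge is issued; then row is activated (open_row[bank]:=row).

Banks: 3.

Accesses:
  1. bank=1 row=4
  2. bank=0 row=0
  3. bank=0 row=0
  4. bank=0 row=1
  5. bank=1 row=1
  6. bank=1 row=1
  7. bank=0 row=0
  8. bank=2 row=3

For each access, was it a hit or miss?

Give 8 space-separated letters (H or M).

Answer: M M H M M H M M

Derivation:
Acc 1: bank1 row4 -> MISS (open row4); precharges=0
Acc 2: bank0 row0 -> MISS (open row0); precharges=0
Acc 3: bank0 row0 -> HIT
Acc 4: bank0 row1 -> MISS (open row1); precharges=1
Acc 5: bank1 row1 -> MISS (open row1); precharges=2
Acc 6: bank1 row1 -> HIT
Acc 7: bank0 row0 -> MISS (open row0); precharges=3
Acc 8: bank2 row3 -> MISS (open row3); precharges=3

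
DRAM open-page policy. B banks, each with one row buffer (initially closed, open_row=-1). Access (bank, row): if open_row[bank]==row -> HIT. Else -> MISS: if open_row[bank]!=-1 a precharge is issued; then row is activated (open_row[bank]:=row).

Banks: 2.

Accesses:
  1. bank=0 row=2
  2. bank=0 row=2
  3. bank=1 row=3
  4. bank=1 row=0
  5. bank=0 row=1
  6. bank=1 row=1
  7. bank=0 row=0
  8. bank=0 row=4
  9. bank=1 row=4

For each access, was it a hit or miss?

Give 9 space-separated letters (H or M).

Answer: M H M M M M M M M

Derivation:
Acc 1: bank0 row2 -> MISS (open row2); precharges=0
Acc 2: bank0 row2 -> HIT
Acc 3: bank1 row3 -> MISS (open row3); precharges=0
Acc 4: bank1 row0 -> MISS (open row0); precharges=1
Acc 5: bank0 row1 -> MISS (open row1); precharges=2
Acc 6: bank1 row1 -> MISS (open row1); precharges=3
Acc 7: bank0 row0 -> MISS (open row0); precharges=4
Acc 8: bank0 row4 -> MISS (open row4); precharges=5
Acc 9: bank1 row4 -> MISS (open row4); precharges=6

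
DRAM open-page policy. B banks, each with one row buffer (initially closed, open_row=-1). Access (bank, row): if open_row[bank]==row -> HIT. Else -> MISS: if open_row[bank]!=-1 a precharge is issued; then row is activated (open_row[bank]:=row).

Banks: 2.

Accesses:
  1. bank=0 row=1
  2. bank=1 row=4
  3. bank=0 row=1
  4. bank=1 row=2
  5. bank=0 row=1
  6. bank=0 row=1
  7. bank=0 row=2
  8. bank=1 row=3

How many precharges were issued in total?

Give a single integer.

Acc 1: bank0 row1 -> MISS (open row1); precharges=0
Acc 2: bank1 row4 -> MISS (open row4); precharges=0
Acc 3: bank0 row1 -> HIT
Acc 4: bank1 row2 -> MISS (open row2); precharges=1
Acc 5: bank0 row1 -> HIT
Acc 6: bank0 row1 -> HIT
Acc 7: bank0 row2 -> MISS (open row2); precharges=2
Acc 8: bank1 row3 -> MISS (open row3); precharges=3

Answer: 3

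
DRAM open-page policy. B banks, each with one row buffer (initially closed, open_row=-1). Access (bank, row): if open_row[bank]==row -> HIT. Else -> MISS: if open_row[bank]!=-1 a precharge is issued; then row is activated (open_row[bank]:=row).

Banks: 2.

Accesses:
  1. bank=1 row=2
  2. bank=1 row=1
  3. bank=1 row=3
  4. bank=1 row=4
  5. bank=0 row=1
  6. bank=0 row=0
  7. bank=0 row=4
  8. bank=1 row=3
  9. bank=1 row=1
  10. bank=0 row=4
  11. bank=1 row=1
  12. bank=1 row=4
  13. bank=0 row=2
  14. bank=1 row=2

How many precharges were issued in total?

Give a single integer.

Answer: 10

Derivation:
Acc 1: bank1 row2 -> MISS (open row2); precharges=0
Acc 2: bank1 row1 -> MISS (open row1); precharges=1
Acc 3: bank1 row3 -> MISS (open row3); precharges=2
Acc 4: bank1 row4 -> MISS (open row4); precharges=3
Acc 5: bank0 row1 -> MISS (open row1); precharges=3
Acc 6: bank0 row0 -> MISS (open row0); precharges=4
Acc 7: bank0 row4 -> MISS (open row4); precharges=5
Acc 8: bank1 row3 -> MISS (open row3); precharges=6
Acc 9: bank1 row1 -> MISS (open row1); precharges=7
Acc 10: bank0 row4 -> HIT
Acc 11: bank1 row1 -> HIT
Acc 12: bank1 row4 -> MISS (open row4); precharges=8
Acc 13: bank0 row2 -> MISS (open row2); precharges=9
Acc 14: bank1 row2 -> MISS (open row2); precharges=10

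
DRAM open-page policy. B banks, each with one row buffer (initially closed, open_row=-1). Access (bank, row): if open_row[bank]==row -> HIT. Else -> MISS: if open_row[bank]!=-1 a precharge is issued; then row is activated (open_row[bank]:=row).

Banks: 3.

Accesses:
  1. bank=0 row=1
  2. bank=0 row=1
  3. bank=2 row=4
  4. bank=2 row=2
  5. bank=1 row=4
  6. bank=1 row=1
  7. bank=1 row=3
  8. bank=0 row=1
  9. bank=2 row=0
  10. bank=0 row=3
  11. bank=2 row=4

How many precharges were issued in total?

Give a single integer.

Acc 1: bank0 row1 -> MISS (open row1); precharges=0
Acc 2: bank0 row1 -> HIT
Acc 3: bank2 row4 -> MISS (open row4); precharges=0
Acc 4: bank2 row2 -> MISS (open row2); precharges=1
Acc 5: bank1 row4 -> MISS (open row4); precharges=1
Acc 6: bank1 row1 -> MISS (open row1); precharges=2
Acc 7: bank1 row3 -> MISS (open row3); precharges=3
Acc 8: bank0 row1 -> HIT
Acc 9: bank2 row0 -> MISS (open row0); precharges=4
Acc 10: bank0 row3 -> MISS (open row3); precharges=5
Acc 11: bank2 row4 -> MISS (open row4); precharges=6

Answer: 6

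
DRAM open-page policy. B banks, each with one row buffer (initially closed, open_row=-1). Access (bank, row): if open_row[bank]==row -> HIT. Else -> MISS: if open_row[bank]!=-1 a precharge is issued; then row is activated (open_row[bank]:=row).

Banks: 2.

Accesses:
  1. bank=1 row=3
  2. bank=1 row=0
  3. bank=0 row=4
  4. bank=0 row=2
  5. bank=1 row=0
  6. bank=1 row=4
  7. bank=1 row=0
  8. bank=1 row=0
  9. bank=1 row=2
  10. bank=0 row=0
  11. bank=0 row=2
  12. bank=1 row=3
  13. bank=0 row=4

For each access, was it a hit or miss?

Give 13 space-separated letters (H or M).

Answer: M M M M H M M H M M M M M

Derivation:
Acc 1: bank1 row3 -> MISS (open row3); precharges=0
Acc 2: bank1 row0 -> MISS (open row0); precharges=1
Acc 3: bank0 row4 -> MISS (open row4); precharges=1
Acc 4: bank0 row2 -> MISS (open row2); precharges=2
Acc 5: bank1 row0 -> HIT
Acc 6: bank1 row4 -> MISS (open row4); precharges=3
Acc 7: bank1 row0 -> MISS (open row0); precharges=4
Acc 8: bank1 row0 -> HIT
Acc 9: bank1 row2 -> MISS (open row2); precharges=5
Acc 10: bank0 row0 -> MISS (open row0); precharges=6
Acc 11: bank0 row2 -> MISS (open row2); precharges=7
Acc 12: bank1 row3 -> MISS (open row3); precharges=8
Acc 13: bank0 row4 -> MISS (open row4); precharges=9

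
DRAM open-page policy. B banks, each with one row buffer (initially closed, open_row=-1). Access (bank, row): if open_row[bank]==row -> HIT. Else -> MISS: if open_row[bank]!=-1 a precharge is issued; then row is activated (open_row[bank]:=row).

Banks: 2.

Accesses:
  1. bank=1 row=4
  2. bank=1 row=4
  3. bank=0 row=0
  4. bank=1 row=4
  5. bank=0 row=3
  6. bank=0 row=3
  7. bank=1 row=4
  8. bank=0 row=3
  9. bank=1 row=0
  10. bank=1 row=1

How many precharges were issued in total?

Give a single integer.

Acc 1: bank1 row4 -> MISS (open row4); precharges=0
Acc 2: bank1 row4 -> HIT
Acc 3: bank0 row0 -> MISS (open row0); precharges=0
Acc 4: bank1 row4 -> HIT
Acc 5: bank0 row3 -> MISS (open row3); precharges=1
Acc 6: bank0 row3 -> HIT
Acc 7: bank1 row4 -> HIT
Acc 8: bank0 row3 -> HIT
Acc 9: bank1 row0 -> MISS (open row0); precharges=2
Acc 10: bank1 row1 -> MISS (open row1); precharges=3

Answer: 3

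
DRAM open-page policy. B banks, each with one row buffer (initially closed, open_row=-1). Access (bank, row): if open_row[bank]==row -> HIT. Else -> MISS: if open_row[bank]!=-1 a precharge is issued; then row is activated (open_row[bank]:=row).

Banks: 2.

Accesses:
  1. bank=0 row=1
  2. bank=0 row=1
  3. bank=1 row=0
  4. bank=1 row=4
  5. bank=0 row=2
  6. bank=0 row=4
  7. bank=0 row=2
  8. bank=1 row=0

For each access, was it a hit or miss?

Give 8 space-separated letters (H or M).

Answer: M H M M M M M M

Derivation:
Acc 1: bank0 row1 -> MISS (open row1); precharges=0
Acc 2: bank0 row1 -> HIT
Acc 3: bank1 row0 -> MISS (open row0); precharges=0
Acc 4: bank1 row4 -> MISS (open row4); precharges=1
Acc 5: bank0 row2 -> MISS (open row2); precharges=2
Acc 6: bank0 row4 -> MISS (open row4); precharges=3
Acc 7: bank0 row2 -> MISS (open row2); precharges=4
Acc 8: bank1 row0 -> MISS (open row0); precharges=5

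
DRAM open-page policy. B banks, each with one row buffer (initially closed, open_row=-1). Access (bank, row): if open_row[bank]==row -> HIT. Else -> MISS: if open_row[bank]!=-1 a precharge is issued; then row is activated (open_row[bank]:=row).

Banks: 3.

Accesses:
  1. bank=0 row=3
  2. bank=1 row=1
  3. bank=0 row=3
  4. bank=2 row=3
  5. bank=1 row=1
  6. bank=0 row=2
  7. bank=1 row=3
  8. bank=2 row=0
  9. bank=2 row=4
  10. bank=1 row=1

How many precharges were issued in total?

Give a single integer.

Answer: 5

Derivation:
Acc 1: bank0 row3 -> MISS (open row3); precharges=0
Acc 2: bank1 row1 -> MISS (open row1); precharges=0
Acc 3: bank0 row3 -> HIT
Acc 4: bank2 row3 -> MISS (open row3); precharges=0
Acc 5: bank1 row1 -> HIT
Acc 6: bank0 row2 -> MISS (open row2); precharges=1
Acc 7: bank1 row3 -> MISS (open row3); precharges=2
Acc 8: bank2 row0 -> MISS (open row0); precharges=3
Acc 9: bank2 row4 -> MISS (open row4); precharges=4
Acc 10: bank1 row1 -> MISS (open row1); precharges=5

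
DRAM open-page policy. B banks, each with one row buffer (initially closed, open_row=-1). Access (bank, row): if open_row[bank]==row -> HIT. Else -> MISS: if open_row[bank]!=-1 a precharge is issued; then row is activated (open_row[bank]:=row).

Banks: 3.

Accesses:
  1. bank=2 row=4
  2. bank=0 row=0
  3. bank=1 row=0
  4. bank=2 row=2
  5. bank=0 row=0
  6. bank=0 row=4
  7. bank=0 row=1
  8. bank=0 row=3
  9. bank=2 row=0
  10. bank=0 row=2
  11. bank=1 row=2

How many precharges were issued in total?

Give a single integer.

Answer: 7

Derivation:
Acc 1: bank2 row4 -> MISS (open row4); precharges=0
Acc 2: bank0 row0 -> MISS (open row0); precharges=0
Acc 3: bank1 row0 -> MISS (open row0); precharges=0
Acc 4: bank2 row2 -> MISS (open row2); precharges=1
Acc 5: bank0 row0 -> HIT
Acc 6: bank0 row4 -> MISS (open row4); precharges=2
Acc 7: bank0 row1 -> MISS (open row1); precharges=3
Acc 8: bank0 row3 -> MISS (open row3); precharges=4
Acc 9: bank2 row0 -> MISS (open row0); precharges=5
Acc 10: bank0 row2 -> MISS (open row2); precharges=6
Acc 11: bank1 row2 -> MISS (open row2); precharges=7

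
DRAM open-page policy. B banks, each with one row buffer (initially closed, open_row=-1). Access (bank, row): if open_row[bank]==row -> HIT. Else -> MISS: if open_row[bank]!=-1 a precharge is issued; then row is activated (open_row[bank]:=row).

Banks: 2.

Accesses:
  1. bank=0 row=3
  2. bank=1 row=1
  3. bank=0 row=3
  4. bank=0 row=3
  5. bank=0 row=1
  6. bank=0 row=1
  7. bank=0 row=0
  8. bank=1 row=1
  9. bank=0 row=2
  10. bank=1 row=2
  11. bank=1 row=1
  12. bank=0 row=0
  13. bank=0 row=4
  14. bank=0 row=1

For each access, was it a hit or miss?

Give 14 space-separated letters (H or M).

Answer: M M H H M H M H M M M M M M

Derivation:
Acc 1: bank0 row3 -> MISS (open row3); precharges=0
Acc 2: bank1 row1 -> MISS (open row1); precharges=0
Acc 3: bank0 row3 -> HIT
Acc 4: bank0 row3 -> HIT
Acc 5: bank0 row1 -> MISS (open row1); precharges=1
Acc 6: bank0 row1 -> HIT
Acc 7: bank0 row0 -> MISS (open row0); precharges=2
Acc 8: bank1 row1 -> HIT
Acc 9: bank0 row2 -> MISS (open row2); precharges=3
Acc 10: bank1 row2 -> MISS (open row2); precharges=4
Acc 11: bank1 row1 -> MISS (open row1); precharges=5
Acc 12: bank0 row0 -> MISS (open row0); precharges=6
Acc 13: bank0 row4 -> MISS (open row4); precharges=7
Acc 14: bank0 row1 -> MISS (open row1); precharges=8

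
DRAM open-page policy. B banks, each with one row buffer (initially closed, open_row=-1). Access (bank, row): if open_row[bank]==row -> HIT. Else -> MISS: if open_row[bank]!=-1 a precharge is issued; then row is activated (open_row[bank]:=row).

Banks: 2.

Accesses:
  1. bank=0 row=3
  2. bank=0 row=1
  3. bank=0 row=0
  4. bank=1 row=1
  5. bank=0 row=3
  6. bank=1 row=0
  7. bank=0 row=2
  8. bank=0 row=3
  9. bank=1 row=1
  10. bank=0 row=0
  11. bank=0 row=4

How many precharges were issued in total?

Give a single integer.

Acc 1: bank0 row3 -> MISS (open row3); precharges=0
Acc 2: bank0 row1 -> MISS (open row1); precharges=1
Acc 3: bank0 row0 -> MISS (open row0); precharges=2
Acc 4: bank1 row1 -> MISS (open row1); precharges=2
Acc 5: bank0 row3 -> MISS (open row3); precharges=3
Acc 6: bank1 row0 -> MISS (open row0); precharges=4
Acc 7: bank0 row2 -> MISS (open row2); precharges=5
Acc 8: bank0 row3 -> MISS (open row3); precharges=6
Acc 9: bank1 row1 -> MISS (open row1); precharges=7
Acc 10: bank0 row0 -> MISS (open row0); precharges=8
Acc 11: bank0 row4 -> MISS (open row4); precharges=9

Answer: 9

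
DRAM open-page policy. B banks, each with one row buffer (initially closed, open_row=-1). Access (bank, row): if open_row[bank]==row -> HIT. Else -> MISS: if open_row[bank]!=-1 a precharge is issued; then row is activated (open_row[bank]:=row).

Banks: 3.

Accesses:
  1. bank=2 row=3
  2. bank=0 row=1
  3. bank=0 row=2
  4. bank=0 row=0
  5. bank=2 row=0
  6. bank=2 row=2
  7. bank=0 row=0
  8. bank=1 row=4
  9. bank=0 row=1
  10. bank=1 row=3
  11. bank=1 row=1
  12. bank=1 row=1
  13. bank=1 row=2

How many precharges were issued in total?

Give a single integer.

Acc 1: bank2 row3 -> MISS (open row3); precharges=0
Acc 2: bank0 row1 -> MISS (open row1); precharges=0
Acc 3: bank0 row2 -> MISS (open row2); precharges=1
Acc 4: bank0 row0 -> MISS (open row0); precharges=2
Acc 5: bank2 row0 -> MISS (open row0); precharges=3
Acc 6: bank2 row2 -> MISS (open row2); precharges=4
Acc 7: bank0 row0 -> HIT
Acc 8: bank1 row4 -> MISS (open row4); precharges=4
Acc 9: bank0 row1 -> MISS (open row1); precharges=5
Acc 10: bank1 row3 -> MISS (open row3); precharges=6
Acc 11: bank1 row1 -> MISS (open row1); precharges=7
Acc 12: bank1 row1 -> HIT
Acc 13: bank1 row2 -> MISS (open row2); precharges=8

Answer: 8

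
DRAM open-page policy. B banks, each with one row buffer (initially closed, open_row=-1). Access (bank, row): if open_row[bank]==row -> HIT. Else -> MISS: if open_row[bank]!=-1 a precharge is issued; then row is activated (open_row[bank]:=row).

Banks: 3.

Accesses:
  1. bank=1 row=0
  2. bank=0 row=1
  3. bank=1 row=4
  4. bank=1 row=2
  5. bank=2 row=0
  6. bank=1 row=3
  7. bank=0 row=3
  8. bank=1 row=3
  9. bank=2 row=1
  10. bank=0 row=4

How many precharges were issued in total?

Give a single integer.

Acc 1: bank1 row0 -> MISS (open row0); precharges=0
Acc 2: bank0 row1 -> MISS (open row1); precharges=0
Acc 3: bank1 row4 -> MISS (open row4); precharges=1
Acc 4: bank1 row2 -> MISS (open row2); precharges=2
Acc 5: bank2 row0 -> MISS (open row0); precharges=2
Acc 6: bank1 row3 -> MISS (open row3); precharges=3
Acc 7: bank0 row3 -> MISS (open row3); precharges=4
Acc 8: bank1 row3 -> HIT
Acc 9: bank2 row1 -> MISS (open row1); precharges=5
Acc 10: bank0 row4 -> MISS (open row4); precharges=6

Answer: 6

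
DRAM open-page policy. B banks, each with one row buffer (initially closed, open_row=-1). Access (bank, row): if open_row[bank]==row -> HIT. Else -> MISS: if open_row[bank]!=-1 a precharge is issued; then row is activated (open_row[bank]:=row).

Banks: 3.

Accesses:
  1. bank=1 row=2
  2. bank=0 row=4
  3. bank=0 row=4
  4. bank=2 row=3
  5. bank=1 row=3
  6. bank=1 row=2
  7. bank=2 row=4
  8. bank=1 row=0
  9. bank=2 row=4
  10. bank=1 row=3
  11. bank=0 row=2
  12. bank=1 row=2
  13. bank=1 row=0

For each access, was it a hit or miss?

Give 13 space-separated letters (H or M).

Acc 1: bank1 row2 -> MISS (open row2); precharges=0
Acc 2: bank0 row4 -> MISS (open row4); precharges=0
Acc 3: bank0 row4 -> HIT
Acc 4: bank2 row3 -> MISS (open row3); precharges=0
Acc 5: bank1 row3 -> MISS (open row3); precharges=1
Acc 6: bank1 row2 -> MISS (open row2); precharges=2
Acc 7: bank2 row4 -> MISS (open row4); precharges=3
Acc 8: bank1 row0 -> MISS (open row0); precharges=4
Acc 9: bank2 row4 -> HIT
Acc 10: bank1 row3 -> MISS (open row3); precharges=5
Acc 11: bank0 row2 -> MISS (open row2); precharges=6
Acc 12: bank1 row2 -> MISS (open row2); precharges=7
Acc 13: bank1 row0 -> MISS (open row0); precharges=8

Answer: M M H M M M M M H M M M M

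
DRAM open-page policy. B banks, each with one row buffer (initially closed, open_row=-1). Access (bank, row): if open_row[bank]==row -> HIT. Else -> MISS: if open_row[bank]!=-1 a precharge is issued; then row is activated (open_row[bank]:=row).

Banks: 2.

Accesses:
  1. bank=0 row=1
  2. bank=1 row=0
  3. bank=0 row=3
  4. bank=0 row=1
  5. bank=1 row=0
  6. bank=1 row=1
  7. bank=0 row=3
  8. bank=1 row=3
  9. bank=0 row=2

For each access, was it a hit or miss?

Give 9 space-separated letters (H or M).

Acc 1: bank0 row1 -> MISS (open row1); precharges=0
Acc 2: bank1 row0 -> MISS (open row0); precharges=0
Acc 3: bank0 row3 -> MISS (open row3); precharges=1
Acc 4: bank0 row1 -> MISS (open row1); precharges=2
Acc 5: bank1 row0 -> HIT
Acc 6: bank1 row1 -> MISS (open row1); precharges=3
Acc 7: bank0 row3 -> MISS (open row3); precharges=4
Acc 8: bank1 row3 -> MISS (open row3); precharges=5
Acc 9: bank0 row2 -> MISS (open row2); precharges=6

Answer: M M M M H M M M M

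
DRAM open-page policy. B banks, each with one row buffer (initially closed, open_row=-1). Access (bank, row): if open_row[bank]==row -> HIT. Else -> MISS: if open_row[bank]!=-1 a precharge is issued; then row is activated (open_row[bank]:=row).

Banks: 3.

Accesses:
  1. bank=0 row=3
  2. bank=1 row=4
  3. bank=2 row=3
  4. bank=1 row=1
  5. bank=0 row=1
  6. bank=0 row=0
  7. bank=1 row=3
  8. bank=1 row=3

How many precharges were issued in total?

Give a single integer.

Acc 1: bank0 row3 -> MISS (open row3); precharges=0
Acc 2: bank1 row4 -> MISS (open row4); precharges=0
Acc 3: bank2 row3 -> MISS (open row3); precharges=0
Acc 4: bank1 row1 -> MISS (open row1); precharges=1
Acc 5: bank0 row1 -> MISS (open row1); precharges=2
Acc 6: bank0 row0 -> MISS (open row0); precharges=3
Acc 7: bank1 row3 -> MISS (open row3); precharges=4
Acc 8: bank1 row3 -> HIT

Answer: 4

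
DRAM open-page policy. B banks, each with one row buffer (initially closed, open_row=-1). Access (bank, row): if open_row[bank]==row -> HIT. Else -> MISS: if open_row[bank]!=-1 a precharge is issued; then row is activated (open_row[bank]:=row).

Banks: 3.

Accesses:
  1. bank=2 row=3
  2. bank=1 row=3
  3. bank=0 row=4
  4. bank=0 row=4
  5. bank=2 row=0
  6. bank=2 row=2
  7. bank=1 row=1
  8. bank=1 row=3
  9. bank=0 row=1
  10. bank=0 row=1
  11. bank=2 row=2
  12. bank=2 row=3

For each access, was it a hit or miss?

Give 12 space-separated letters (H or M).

Answer: M M M H M M M M M H H M

Derivation:
Acc 1: bank2 row3 -> MISS (open row3); precharges=0
Acc 2: bank1 row3 -> MISS (open row3); precharges=0
Acc 3: bank0 row4 -> MISS (open row4); precharges=0
Acc 4: bank0 row4 -> HIT
Acc 5: bank2 row0 -> MISS (open row0); precharges=1
Acc 6: bank2 row2 -> MISS (open row2); precharges=2
Acc 7: bank1 row1 -> MISS (open row1); precharges=3
Acc 8: bank1 row3 -> MISS (open row3); precharges=4
Acc 9: bank0 row1 -> MISS (open row1); precharges=5
Acc 10: bank0 row1 -> HIT
Acc 11: bank2 row2 -> HIT
Acc 12: bank2 row3 -> MISS (open row3); precharges=6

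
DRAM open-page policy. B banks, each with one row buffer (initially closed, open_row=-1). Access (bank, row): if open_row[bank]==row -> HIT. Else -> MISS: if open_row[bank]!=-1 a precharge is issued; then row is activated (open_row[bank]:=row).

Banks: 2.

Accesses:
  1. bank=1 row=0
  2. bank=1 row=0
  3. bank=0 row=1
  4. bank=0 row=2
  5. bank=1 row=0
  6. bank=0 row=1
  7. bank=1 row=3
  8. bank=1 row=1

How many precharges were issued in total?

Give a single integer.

Answer: 4

Derivation:
Acc 1: bank1 row0 -> MISS (open row0); precharges=0
Acc 2: bank1 row0 -> HIT
Acc 3: bank0 row1 -> MISS (open row1); precharges=0
Acc 4: bank0 row2 -> MISS (open row2); precharges=1
Acc 5: bank1 row0 -> HIT
Acc 6: bank0 row1 -> MISS (open row1); precharges=2
Acc 7: bank1 row3 -> MISS (open row3); precharges=3
Acc 8: bank1 row1 -> MISS (open row1); precharges=4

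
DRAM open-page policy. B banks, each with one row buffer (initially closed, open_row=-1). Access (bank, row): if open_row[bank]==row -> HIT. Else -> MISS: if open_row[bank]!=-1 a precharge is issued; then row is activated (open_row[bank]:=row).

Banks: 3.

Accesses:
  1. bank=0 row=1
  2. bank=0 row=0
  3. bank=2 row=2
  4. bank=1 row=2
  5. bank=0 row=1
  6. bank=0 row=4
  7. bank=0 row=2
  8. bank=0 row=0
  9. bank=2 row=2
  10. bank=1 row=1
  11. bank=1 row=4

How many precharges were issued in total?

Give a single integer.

Acc 1: bank0 row1 -> MISS (open row1); precharges=0
Acc 2: bank0 row0 -> MISS (open row0); precharges=1
Acc 3: bank2 row2 -> MISS (open row2); precharges=1
Acc 4: bank1 row2 -> MISS (open row2); precharges=1
Acc 5: bank0 row1 -> MISS (open row1); precharges=2
Acc 6: bank0 row4 -> MISS (open row4); precharges=3
Acc 7: bank0 row2 -> MISS (open row2); precharges=4
Acc 8: bank0 row0 -> MISS (open row0); precharges=5
Acc 9: bank2 row2 -> HIT
Acc 10: bank1 row1 -> MISS (open row1); precharges=6
Acc 11: bank1 row4 -> MISS (open row4); precharges=7

Answer: 7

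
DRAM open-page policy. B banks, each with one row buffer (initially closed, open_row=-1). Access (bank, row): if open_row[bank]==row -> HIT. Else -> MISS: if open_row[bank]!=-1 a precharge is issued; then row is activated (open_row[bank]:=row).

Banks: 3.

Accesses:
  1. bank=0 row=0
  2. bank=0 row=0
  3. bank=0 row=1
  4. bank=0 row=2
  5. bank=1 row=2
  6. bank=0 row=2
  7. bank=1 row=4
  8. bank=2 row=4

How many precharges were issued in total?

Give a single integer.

Answer: 3

Derivation:
Acc 1: bank0 row0 -> MISS (open row0); precharges=0
Acc 2: bank0 row0 -> HIT
Acc 3: bank0 row1 -> MISS (open row1); precharges=1
Acc 4: bank0 row2 -> MISS (open row2); precharges=2
Acc 5: bank1 row2 -> MISS (open row2); precharges=2
Acc 6: bank0 row2 -> HIT
Acc 7: bank1 row4 -> MISS (open row4); precharges=3
Acc 8: bank2 row4 -> MISS (open row4); precharges=3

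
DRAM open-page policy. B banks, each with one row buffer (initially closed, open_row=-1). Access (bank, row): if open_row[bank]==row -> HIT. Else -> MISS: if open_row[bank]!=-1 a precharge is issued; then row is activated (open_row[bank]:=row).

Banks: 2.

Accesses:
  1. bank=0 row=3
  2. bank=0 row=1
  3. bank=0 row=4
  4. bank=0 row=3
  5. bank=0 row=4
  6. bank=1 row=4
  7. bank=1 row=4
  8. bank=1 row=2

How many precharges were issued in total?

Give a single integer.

Acc 1: bank0 row3 -> MISS (open row3); precharges=0
Acc 2: bank0 row1 -> MISS (open row1); precharges=1
Acc 3: bank0 row4 -> MISS (open row4); precharges=2
Acc 4: bank0 row3 -> MISS (open row3); precharges=3
Acc 5: bank0 row4 -> MISS (open row4); precharges=4
Acc 6: bank1 row4 -> MISS (open row4); precharges=4
Acc 7: bank1 row4 -> HIT
Acc 8: bank1 row2 -> MISS (open row2); precharges=5

Answer: 5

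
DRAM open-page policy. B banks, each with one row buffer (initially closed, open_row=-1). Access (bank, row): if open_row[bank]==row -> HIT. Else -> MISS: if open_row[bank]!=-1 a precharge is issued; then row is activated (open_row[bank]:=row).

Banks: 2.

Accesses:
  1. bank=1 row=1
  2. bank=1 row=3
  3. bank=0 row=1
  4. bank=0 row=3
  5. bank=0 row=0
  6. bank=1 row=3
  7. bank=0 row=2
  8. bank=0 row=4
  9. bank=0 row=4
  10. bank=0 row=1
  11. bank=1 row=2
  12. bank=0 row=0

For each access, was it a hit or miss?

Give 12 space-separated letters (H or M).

Acc 1: bank1 row1 -> MISS (open row1); precharges=0
Acc 2: bank1 row3 -> MISS (open row3); precharges=1
Acc 3: bank0 row1 -> MISS (open row1); precharges=1
Acc 4: bank0 row3 -> MISS (open row3); precharges=2
Acc 5: bank0 row0 -> MISS (open row0); precharges=3
Acc 6: bank1 row3 -> HIT
Acc 7: bank0 row2 -> MISS (open row2); precharges=4
Acc 8: bank0 row4 -> MISS (open row4); precharges=5
Acc 9: bank0 row4 -> HIT
Acc 10: bank0 row1 -> MISS (open row1); precharges=6
Acc 11: bank1 row2 -> MISS (open row2); precharges=7
Acc 12: bank0 row0 -> MISS (open row0); precharges=8

Answer: M M M M M H M M H M M M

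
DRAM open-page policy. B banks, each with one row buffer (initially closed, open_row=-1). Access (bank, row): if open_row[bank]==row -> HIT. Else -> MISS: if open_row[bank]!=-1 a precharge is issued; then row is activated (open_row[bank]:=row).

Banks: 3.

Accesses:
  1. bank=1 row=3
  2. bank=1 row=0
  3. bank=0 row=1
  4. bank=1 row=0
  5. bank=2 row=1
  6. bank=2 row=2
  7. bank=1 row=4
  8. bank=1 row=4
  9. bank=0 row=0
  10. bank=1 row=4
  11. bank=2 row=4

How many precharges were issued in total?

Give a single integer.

Acc 1: bank1 row3 -> MISS (open row3); precharges=0
Acc 2: bank1 row0 -> MISS (open row0); precharges=1
Acc 3: bank0 row1 -> MISS (open row1); precharges=1
Acc 4: bank1 row0 -> HIT
Acc 5: bank2 row1 -> MISS (open row1); precharges=1
Acc 6: bank2 row2 -> MISS (open row2); precharges=2
Acc 7: bank1 row4 -> MISS (open row4); precharges=3
Acc 8: bank1 row4 -> HIT
Acc 9: bank0 row0 -> MISS (open row0); precharges=4
Acc 10: bank1 row4 -> HIT
Acc 11: bank2 row4 -> MISS (open row4); precharges=5

Answer: 5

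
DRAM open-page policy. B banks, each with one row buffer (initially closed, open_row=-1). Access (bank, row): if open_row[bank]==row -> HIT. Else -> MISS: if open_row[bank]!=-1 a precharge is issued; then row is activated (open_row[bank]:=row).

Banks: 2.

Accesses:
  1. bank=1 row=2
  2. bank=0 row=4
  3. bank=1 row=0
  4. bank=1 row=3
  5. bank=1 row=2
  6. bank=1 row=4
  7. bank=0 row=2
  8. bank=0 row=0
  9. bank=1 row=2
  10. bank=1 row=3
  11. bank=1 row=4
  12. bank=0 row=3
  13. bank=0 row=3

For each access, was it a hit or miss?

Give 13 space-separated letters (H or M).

Acc 1: bank1 row2 -> MISS (open row2); precharges=0
Acc 2: bank0 row4 -> MISS (open row4); precharges=0
Acc 3: bank1 row0 -> MISS (open row0); precharges=1
Acc 4: bank1 row3 -> MISS (open row3); precharges=2
Acc 5: bank1 row2 -> MISS (open row2); precharges=3
Acc 6: bank1 row4 -> MISS (open row4); precharges=4
Acc 7: bank0 row2 -> MISS (open row2); precharges=5
Acc 8: bank0 row0 -> MISS (open row0); precharges=6
Acc 9: bank1 row2 -> MISS (open row2); precharges=7
Acc 10: bank1 row3 -> MISS (open row3); precharges=8
Acc 11: bank1 row4 -> MISS (open row4); precharges=9
Acc 12: bank0 row3 -> MISS (open row3); precharges=10
Acc 13: bank0 row3 -> HIT

Answer: M M M M M M M M M M M M H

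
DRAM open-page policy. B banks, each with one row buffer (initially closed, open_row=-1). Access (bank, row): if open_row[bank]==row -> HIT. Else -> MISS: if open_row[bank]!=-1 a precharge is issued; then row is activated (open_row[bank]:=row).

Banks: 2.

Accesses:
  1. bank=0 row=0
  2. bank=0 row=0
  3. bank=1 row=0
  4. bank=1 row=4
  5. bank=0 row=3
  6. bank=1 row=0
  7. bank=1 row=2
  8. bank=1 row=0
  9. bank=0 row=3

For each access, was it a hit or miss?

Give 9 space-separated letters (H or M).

Acc 1: bank0 row0 -> MISS (open row0); precharges=0
Acc 2: bank0 row0 -> HIT
Acc 3: bank1 row0 -> MISS (open row0); precharges=0
Acc 4: bank1 row4 -> MISS (open row4); precharges=1
Acc 5: bank0 row3 -> MISS (open row3); precharges=2
Acc 6: bank1 row0 -> MISS (open row0); precharges=3
Acc 7: bank1 row2 -> MISS (open row2); precharges=4
Acc 8: bank1 row0 -> MISS (open row0); precharges=5
Acc 9: bank0 row3 -> HIT

Answer: M H M M M M M M H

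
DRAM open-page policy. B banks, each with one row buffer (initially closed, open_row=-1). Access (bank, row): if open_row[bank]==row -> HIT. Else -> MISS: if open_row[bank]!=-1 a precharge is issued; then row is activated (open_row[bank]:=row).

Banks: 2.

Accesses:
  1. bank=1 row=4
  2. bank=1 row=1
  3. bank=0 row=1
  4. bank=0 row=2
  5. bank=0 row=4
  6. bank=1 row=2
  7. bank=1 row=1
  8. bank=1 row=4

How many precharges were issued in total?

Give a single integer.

Answer: 6

Derivation:
Acc 1: bank1 row4 -> MISS (open row4); precharges=0
Acc 2: bank1 row1 -> MISS (open row1); precharges=1
Acc 3: bank0 row1 -> MISS (open row1); precharges=1
Acc 4: bank0 row2 -> MISS (open row2); precharges=2
Acc 5: bank0 row4 -> MISS (open row4); precharges=3
Acc 6: bank1 row2 -> MISS (open row2); precharges=4
Acc 7: bank1 row1 -> MISS (open row1); precharges=5
Acc 8: bank1 row4 -> MISS (open row4); precharges=6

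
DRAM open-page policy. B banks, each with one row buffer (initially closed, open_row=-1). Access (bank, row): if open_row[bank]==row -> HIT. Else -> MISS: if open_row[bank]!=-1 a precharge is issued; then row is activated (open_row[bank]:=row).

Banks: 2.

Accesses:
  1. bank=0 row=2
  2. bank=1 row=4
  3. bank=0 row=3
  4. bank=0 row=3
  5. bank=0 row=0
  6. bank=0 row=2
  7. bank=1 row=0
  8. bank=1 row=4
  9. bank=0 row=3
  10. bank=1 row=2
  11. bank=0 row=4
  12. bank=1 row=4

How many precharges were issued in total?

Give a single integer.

Acc 1: bank0 row2 -> MISS (open row2); precharges=0
Acc 2: bank1 row4 -> MISS (open row4); precharges=0
Acc 3: bank0 row3 -> MISS (open row3); precharges=1
Acc 4: bank0 row3 -> HIT
Acc 5: bank0 row0 -> MISS (open row0); precharges=2
Acc 6: bank0 row2 -> MISS (open row2); precharges=3
Acc 7: bank1 row0 -> MISS (open row0); precharges=4
Acc 8: bank1 row4 -> MISS (open row4); precharges=5
Acc 9: bank0 row3 -> MISS (open row3); precharges=6
Acc 10: bank1 row2 -> MISS (open row2); precharges=7
Acc 11: bank0 row4 -> MISS (open row4); precharges=8
Acc 12: bank1 row4 -> MISS (open row4); precharges=9

Answer: 9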